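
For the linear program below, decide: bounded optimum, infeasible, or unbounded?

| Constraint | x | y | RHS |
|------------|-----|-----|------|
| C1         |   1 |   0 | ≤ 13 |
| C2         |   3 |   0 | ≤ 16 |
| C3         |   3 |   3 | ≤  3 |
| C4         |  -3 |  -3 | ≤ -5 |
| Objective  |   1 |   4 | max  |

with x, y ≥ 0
C3 requires 3x + 3y ≤ 3, while C4 (-3x - 3y ≤ -5) is equivalent to 3x + 3y ≥ 5. Together they would need 5 ≤ 3x + 3y ≤ 3, which is impossible since 5 > 3. No point satisfies all constraints.

Infeasible: no point satisfies all constraints simultaneously.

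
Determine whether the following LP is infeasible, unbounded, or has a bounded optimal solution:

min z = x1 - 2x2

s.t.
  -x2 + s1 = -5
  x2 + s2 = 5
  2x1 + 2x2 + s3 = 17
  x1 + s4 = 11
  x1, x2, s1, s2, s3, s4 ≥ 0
The point (0, 5) satisfies every constraint, so the LP is feasible; the constraints give x1 ≤ 11 and x2 ≤ 5, which with x1, x2 ≥ 0 keep the feasible region inside a bounded box. A feasible, bounded LP attains a finite optimum at a vertex.

Evaluating z = x1 - 2x2 at each vertex:
  (3.5, 5): z = -6.5
  (0, 5): z = -10

Bounded optimum: z* = -10 at (0, 5).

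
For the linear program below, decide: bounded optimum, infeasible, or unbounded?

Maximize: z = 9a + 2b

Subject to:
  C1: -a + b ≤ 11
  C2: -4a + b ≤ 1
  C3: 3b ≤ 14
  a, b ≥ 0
Feasible point: (0, 0) satisfies every constraint, so the LP is feasible.
Direction d = (1, 0): for each constraint row a, a·d ≤ 0 —
  (-1)(1) + (1)(0) = -1 ≤ 0
  (-4)(1) + (1)(0) = -4 ≤ 0
  (0)(1) + (3)(0) = 0 ≤ 0
and d ≥ 0, so (0, 0) + t·d stays feasible for every t ≥ 0. Along this ray z = 9a + 2b changes by 9 per unit t, so z → +∞.

The LP is unbounded; z can be made arbitrarily large.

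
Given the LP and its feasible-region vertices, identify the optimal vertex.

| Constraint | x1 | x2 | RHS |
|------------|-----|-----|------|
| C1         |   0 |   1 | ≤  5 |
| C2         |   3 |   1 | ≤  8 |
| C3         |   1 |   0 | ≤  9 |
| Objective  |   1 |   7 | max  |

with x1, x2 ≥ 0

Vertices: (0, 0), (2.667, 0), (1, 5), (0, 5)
Evaluating z = x1 + 7x2 at each vertex:
  (0, 0): z = 0
  (2.667, 0): z = 2.667
  (1, 5): z = 36
  (0, 5): z = 35

The largest value is z = 36, attained at (1, 5).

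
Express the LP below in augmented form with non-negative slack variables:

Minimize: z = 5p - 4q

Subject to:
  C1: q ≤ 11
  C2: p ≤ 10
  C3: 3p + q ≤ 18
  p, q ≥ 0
min z = 5p - 4q

s.t.
  q + s1 = 11
  p + s2 = 10
  3p + q + s3 = 18
  p, q, s1, s2, s3 ≥ 0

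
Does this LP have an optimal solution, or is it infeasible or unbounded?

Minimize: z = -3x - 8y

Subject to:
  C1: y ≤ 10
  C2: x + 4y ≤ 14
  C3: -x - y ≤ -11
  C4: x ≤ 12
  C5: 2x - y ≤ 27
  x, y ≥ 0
The point (12, 0.5) satisfies every constraint, so the LP is feasible; the constraints give x ≤ 12 and y ≤ 10, which with x, y ≥ 0 keep the feasible region inside a bounded box. A feasible, bounded LP attains a finite optimum at a vertex.

Evaluating z = -3x - 8y at each vertex:
  (11, 0): z = -33
  (12, 0): z = -36
  (12, 0.5): z = -40
  (10, 1): z = -38

Bounded optimum: z* = -40 at (12, 0.5).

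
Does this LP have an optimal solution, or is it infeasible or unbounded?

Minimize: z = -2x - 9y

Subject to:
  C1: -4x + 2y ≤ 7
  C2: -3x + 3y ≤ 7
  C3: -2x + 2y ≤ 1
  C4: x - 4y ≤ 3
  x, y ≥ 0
Feasible point: (0, 0) satisfies every constraint, so the LP is feasible.
Direction d = (1, 1): for each constraint row a, a·d ≤ 0 —
  (-4)(1) + (2)(1) = -2 ≤ 0
  (-3)(1) + (3)(1) = 0 ≤ 0
  (-2)(1) + (2)(1) = 0 ≤ 0
  (1)(1) + (-4)(1) = -3 ≤ 0
and d ≥ 0, so (0, 0) + t·d stays feasible for every t ≥ 0. Along this ray z = -2x - 9y changes by -11 per unit t, so z → −∞.

The LP is unbounded; z can be made arbitrarily small.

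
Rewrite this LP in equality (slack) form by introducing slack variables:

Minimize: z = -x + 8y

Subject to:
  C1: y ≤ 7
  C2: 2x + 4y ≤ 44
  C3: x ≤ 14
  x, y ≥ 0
min z = -x + 8y

s.t.
  y + s1 = 7
  2x + 4y + s2 = 44
  x + s3 = 14
  x, y, s1, s2, s3 ≥ 0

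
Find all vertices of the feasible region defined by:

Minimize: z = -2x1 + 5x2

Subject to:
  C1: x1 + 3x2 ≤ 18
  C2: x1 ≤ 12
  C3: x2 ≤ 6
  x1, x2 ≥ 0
Each vertex is the intersection of two constraint boundaries that also satisfies all remaining constraints:
  x1 = 0 and x2 = 0 → (0, 0)
  x1 = 12 and x2 = 0 → (12, 0)
  x1 + 3x2 = 18 and x1 = 12 → (12, 2)
  x1 + 3x2 = 18 and x2 = 6 → (0, 6)

Vertices: (0, 0), (12, 0), (12, 2), (0, 6)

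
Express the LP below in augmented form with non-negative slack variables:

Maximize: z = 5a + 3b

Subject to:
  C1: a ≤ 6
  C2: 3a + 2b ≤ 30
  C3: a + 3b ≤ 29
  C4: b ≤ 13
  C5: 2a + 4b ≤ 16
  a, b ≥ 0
max z = 5a + 3b

s.t.
  a + s1 = 6
  3a + 2b + s2 = 30
  a + 3b + s3 = 29
  b + s4 = 13
  2a + 4b + s5 = 16
  a, b, s1, s2, s3, s4, s5 ≥ 0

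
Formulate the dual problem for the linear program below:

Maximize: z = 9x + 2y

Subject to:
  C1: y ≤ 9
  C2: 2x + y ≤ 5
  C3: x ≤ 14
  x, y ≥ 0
Minimize: z = 9y1 + 5y2 + 14y3

Subject to:
  C1: -2y2 - y3 ≤ -9
  C2: -y1 - y2 ≤ -2
  y1, y2, y3 ≥ 0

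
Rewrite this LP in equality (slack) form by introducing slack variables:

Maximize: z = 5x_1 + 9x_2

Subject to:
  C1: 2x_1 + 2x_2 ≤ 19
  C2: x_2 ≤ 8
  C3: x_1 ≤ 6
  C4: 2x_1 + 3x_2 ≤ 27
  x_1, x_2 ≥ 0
max z = 5x_1 + 9x_2

s.t.
  2x_1 + 2x_2 + s1 = 19
  x_2 + s2 = 8
  x_1 + s3 = 6
  2x_1 + 3x_2 + s4 = 27
  x_1, x_2, s1, s2, s3, s4 ≥ 0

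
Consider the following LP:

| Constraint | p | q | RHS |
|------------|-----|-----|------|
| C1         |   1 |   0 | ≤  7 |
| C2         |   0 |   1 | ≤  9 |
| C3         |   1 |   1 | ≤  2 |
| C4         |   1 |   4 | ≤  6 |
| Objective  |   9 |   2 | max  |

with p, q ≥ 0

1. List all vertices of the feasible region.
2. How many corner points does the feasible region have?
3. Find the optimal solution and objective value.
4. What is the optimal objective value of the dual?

1. (0, 0), (2, 0), (0.6667, 1.333), (0, 1.5)
2. 4
3. p = 2, q = 0, z = 18
4. 18 (by strong duality, equal to the primal optimum)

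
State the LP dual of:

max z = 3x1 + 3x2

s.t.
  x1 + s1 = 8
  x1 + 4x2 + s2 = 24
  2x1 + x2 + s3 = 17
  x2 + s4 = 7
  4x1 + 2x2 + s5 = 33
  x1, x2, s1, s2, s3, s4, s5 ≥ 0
Minimize: z = 8y1 + 24y2 + 17y3 + 7y4 + 33y5

Subject to:
  C1: -y1 - y2 - 2y3 - 4y5 ≤ -3
  C2: -4y2 - y3 - y4 - 2y5 ≤ -3
  y1, y2, y3, y4, y5 ≥ 0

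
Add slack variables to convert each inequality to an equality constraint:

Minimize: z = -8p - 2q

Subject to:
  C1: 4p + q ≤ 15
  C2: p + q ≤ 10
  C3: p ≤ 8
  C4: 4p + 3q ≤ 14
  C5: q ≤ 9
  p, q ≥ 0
min z = -8p - 2q

s.t.
  4p + q + s1 = 15
  p + q + s2 = 10
  p + s3 = 8
  4p + 3q + s4 = 14
  q + s5 = 9
  p, q, s1, s2, s3, s4, s5 ≥ 0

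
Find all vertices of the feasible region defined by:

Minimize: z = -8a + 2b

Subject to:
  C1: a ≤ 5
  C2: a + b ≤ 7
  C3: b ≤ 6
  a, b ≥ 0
Each vertex is the intersection of two constraint boundaries that also satisfies all remaining constraints:
  a = 0 and b = 0 → (0, 0)
  a = 5 and b = 0 → (5, 0)
  a = 5 and a + b = 7 → (5, 2)
  a + b = 7 and b = 6 → (1, 6)
  b = 6 and a = 0 → (0, 6)

Vertices: (0, 0), (5, 0), (5, 2), (1, 6), (0, 6)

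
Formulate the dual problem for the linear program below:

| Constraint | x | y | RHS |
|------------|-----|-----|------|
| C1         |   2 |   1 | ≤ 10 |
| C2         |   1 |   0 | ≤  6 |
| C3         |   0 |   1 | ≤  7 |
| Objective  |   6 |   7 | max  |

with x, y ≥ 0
Minimize: z = 10y1 + 6y2 + 7y3

Subject to:
  C1: -2y1 - y2 ≤ -6
  C2: -y1 - y3 ≤ -7
  y1, y2, y3 ≥ 0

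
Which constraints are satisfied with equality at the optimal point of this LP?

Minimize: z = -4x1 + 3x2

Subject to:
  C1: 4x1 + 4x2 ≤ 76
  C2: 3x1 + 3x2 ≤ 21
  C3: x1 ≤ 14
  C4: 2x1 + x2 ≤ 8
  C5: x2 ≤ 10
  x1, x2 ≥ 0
Optimal: x1 = 4, x2 = 0
Slack at optimum:
  C1: slack = 60
  C2: slack = 9
  C3: slack = 10
  C4: slack = 0 (binding)
  C5: slack = 10
  x1 ≥ 0: x1 = 4
  x2 ≥ 0: x2 = 0 (binding)
Binding constraints: C4, x2 ≥ 0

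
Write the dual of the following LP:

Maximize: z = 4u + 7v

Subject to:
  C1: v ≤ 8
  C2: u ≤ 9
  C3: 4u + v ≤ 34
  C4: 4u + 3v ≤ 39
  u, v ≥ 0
Minimize: z = 8y1 + 9y2 + 34y3 + 39y4

Subject to:
  C1: -y2 - 4y3 - 4y4 ≤ -4
  C2: -y1 - y3 - 3y4 ≤ -7
  y1, y2, y3, y4 ≥ 0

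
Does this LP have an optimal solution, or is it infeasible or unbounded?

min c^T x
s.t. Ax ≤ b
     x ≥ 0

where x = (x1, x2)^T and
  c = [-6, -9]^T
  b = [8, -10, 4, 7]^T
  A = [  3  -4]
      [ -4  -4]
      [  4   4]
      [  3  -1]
One constraint requires 4x1 + 4x2 ≤ 4, while the constraint -4x1 - 4x2 ≤ -10 is equivalent to 4x1 + 4x2 ≥ 10. Together they would need 10 ≤ 4x1 + 4x2 ≤ 4, which is impossible since 10 > 4. No point satisfies all constraints.

Infeasible: no point satisfies all constraints simultaneously.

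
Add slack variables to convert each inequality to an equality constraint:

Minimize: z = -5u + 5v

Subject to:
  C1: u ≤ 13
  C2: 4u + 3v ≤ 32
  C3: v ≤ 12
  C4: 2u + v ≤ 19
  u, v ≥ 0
min z = -5u + 5v

s.t.
  u + s1 = 13
  4u + 3v + s2 = 32
  v + s3 = 12
  2u + v + s4 = 19
  u, v, s1, s2, s3, s4 ≥ 0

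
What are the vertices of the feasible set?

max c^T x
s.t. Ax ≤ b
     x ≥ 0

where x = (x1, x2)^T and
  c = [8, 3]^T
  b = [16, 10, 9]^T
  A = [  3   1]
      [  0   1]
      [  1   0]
Each vertex is the intersection of two constraint boundaries that also satisfies all remaining constraints:
  x1 = 0 and x2 = 0 → (0, 0)
  3x1 + x2 = 16 and x2 = 0 → (5.333, 0)
  3x1 + x2 = 16 and x2 = 10 → (2, 10)
  x2 = 10 and x1 = 0 → (0, 10)

Vertices: (0, 0), (5.333, 0), (2, 10), (0, 10)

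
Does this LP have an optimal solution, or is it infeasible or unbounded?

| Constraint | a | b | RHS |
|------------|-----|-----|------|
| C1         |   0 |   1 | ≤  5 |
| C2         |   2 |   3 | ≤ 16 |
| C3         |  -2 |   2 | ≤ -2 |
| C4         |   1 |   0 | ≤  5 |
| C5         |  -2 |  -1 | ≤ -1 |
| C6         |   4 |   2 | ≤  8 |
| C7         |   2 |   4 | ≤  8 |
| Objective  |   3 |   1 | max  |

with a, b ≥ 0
The point (2, 0) satisfies every constraint, so the LP is feasible; the constraints give a ≤ 5 and b ≤ 5, which with a, b ≥ 0 keep the feasible region inside a bounded box. A feasible, bounded LP attains a finite optimum at a vertex.

Evaluating z = 3a + b at each vertex:
  (1, 0): z = 3
  (2, 0): z = 6
  (1.667, 0.6667): z = 5.667

Feasible with finite optimum z* = 6 at (2, 0).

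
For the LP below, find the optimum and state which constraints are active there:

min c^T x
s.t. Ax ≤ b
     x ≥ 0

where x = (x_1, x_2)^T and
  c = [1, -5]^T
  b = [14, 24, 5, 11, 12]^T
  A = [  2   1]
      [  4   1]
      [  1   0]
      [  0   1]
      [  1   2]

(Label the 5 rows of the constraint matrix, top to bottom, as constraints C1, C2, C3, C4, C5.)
Optimal: x_1 = 0, x_2 = 6
Slack at optimum:
  C1: slack = 8
  C2: slack = 18
  C3: slack = 5
  C4: slack = 5
  C5: slack = 0 (binding)
  x_1 ≥ 0: x_1 = 0 (binding)
  x_2 ≥ 0: x_2 = 6
Binding constraints: C5, x_1 ≥ 0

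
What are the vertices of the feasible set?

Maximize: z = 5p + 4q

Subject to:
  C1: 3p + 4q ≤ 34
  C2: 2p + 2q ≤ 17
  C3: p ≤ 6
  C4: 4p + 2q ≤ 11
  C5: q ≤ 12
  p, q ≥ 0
Each vertex is the intersection of two constraint boundaries that also satisfies all remaining constraints:
  p = 0 and q = 0 → (0, 0)
  4p + 2q = 11 and q = 0 → (2.75, 0)
  4p + 2q = 11 and p = 0 → (0, 5.5)

Vertices: (0, 0), (2.75, 0), (0, 5.5)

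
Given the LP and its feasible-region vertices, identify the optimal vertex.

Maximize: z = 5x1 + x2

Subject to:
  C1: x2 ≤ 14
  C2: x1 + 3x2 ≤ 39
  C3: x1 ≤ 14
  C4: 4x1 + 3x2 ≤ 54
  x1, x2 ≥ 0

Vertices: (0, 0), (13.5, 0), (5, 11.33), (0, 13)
(13.5, 0) with z = 67.5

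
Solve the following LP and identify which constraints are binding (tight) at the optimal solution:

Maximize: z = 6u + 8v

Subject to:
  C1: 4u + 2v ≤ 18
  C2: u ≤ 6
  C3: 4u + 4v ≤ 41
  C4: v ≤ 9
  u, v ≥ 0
Optimal: u = 0, v = 9
Binding: C1, C4, u ≥ 0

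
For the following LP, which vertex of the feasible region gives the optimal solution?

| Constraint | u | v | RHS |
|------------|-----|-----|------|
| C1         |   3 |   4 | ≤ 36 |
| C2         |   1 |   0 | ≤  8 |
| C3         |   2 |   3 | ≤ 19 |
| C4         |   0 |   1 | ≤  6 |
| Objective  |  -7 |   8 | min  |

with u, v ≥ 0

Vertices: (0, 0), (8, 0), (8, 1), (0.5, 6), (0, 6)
Evaluating z = -7u + 8v at each vertex:
  (0, 0): z = 0
  (8, 0): z = -56
  (8, 1): z = -48
  (0.5, 6): z = 44.5
  (0, 6): z = 48

The smallest value is z = -56, attained at (8, 0).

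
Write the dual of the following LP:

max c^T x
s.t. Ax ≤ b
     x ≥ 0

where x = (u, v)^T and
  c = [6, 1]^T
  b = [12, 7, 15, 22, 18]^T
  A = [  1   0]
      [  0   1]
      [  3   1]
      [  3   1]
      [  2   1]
Minimize: z = 12y1 + 7y2 + 15y3 + 22y4 + 18y5

Subject to:
  C1: -y1 - 3y3 - 3y4 - 2y5 ≤ -6
  C2: -y2 - y3 - y4 - y5 ≤ -1
  y1, y2, y3, y4, y5 ≥ 0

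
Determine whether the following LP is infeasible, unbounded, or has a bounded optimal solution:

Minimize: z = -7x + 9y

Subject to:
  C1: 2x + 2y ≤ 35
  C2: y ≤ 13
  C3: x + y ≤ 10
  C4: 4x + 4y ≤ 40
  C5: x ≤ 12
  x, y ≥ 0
The point (10, 0) satisfies every constraint, so the LP is feasible; the constraints give x ≤ 12 and y ≤ 13, which with x, y ≥ 0 keep the feasible region inside a bounded box. A feasible, bounded LP attains a finite optimum at a vertex.

Evaluating z = -7x + 9y at each vertex:
  (0, 0): z = 0
  (10, 0): z = -70
  (0, 10): z = 90

Feasible with finite optimum z* = -70 at (10, 0).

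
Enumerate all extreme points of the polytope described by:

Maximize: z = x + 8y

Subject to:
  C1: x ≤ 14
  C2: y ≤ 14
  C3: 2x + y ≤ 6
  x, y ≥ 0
Each vertex is the intersection of two constraint boundaries that also satisfies all remaining constraints:
  x = 0 and y = 0 → (0, 0)
  2x + y = 6 and y = 0 → (3, 0)
  2x + y = 6 and x = 0 → (0, 6)

Vertices: (0, 0), (3, 0), (0, 6)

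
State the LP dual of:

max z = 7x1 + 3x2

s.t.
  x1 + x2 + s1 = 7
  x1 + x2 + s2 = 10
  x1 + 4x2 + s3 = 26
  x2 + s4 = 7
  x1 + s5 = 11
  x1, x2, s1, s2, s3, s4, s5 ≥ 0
Minimize: z = 7y1 + 10y2 + 26y3 + 7y4 + 11y5

Subject to:
  C1: -y1 - y2 - y3 - y5 ≤ -7
  C2: -y1 - y2 - 4y3 - y4 ≤ -3
  y1, y2, y3, y4, y5 ≥ 0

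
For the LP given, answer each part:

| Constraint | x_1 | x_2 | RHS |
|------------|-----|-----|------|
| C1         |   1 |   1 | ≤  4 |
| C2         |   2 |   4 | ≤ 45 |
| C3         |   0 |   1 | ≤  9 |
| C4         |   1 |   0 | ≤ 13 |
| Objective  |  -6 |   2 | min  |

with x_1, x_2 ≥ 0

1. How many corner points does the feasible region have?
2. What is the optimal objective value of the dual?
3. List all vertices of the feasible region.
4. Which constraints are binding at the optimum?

1. 3
2. -24 (by strong duality, equal to the primal optimum)
3. (0, 0), (4, 0), (0, 4)
4. C1, x_2 ≥ 0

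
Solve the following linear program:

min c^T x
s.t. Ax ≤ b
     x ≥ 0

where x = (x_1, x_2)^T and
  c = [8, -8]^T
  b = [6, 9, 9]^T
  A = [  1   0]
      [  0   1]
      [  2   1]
Each vertex is the intersection of two constraint boundaries that also satisfies all remaining constraints:
  x_1 = 0 and x_2 = 0 → (0, 0)
  2x_1 + x_2 = 9 and x_2 = 0 → (4.5, 0)
  x_2 = 9 and 2x_1 + x_2 = 9 → (0, 9)

Evaluating z = 8x_1 - 8x_2 at each vertex:
  (0, 0): z = 0
  (4.5, 0): z = 36
  (0, 9): z = -72

The minimum is at (0, 9) with z = -72.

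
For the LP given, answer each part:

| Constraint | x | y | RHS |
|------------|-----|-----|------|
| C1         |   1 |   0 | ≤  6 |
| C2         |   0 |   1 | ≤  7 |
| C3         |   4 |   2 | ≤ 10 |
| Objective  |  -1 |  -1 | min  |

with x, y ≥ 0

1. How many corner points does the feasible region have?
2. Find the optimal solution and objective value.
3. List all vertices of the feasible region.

1. 3
2. x = 0, y = 5, z = -5
3. (0, 0), (2.5, 0), (0, 5)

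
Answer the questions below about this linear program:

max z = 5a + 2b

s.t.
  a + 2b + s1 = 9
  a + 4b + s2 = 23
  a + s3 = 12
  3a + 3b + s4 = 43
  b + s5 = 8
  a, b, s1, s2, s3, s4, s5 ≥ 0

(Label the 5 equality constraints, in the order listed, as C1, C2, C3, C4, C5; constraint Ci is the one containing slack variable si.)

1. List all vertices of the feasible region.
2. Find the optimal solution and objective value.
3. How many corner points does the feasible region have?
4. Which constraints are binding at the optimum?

1. (0, 0), (9, 0), (0, 4.5)
2. a = 9, b = 0, z = 45
3. 3
4. C1, b ≥ 0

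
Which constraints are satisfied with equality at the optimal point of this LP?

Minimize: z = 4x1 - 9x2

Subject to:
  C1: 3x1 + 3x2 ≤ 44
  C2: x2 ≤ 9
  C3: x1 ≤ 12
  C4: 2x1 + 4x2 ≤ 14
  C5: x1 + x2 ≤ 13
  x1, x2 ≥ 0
Optimal: x1 = 0, x2 = 3.5
Slack at optimum:
  C1: slack = 33.5
  C2: slack = 5.5
  C3: slack = 12
  C4: slack = 0 (binding)
  C5: slack = 9.5
  x1 ≥ 0: x1 = 0 (binding)
  x2 ≥ 0: x2 = 3.5
Binding constraints: C4, x1 ≥ 0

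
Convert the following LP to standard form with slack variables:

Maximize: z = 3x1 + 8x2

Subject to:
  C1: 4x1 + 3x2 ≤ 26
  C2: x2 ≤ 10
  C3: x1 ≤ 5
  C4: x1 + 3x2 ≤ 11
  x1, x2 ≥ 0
max z = 3x1 + 8x2

s.t.
  4x1 + 3x2 + s1 = 26
  x2 + s2 = 10
  x1 + s3 = 5
  x1 + 3x2 + s4 = 11
  x1, x2, s1, s2, s3, s4 ≥ 0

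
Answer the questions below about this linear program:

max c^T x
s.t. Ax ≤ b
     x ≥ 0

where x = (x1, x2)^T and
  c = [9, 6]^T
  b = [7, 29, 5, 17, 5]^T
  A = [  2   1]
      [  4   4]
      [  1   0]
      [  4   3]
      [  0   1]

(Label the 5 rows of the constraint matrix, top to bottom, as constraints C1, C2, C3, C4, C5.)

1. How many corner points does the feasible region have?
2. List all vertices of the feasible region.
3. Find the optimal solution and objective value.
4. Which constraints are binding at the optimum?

1. 5
2. (0, 0), (3.5, 0), (2, 3), (0.5, 5), (0, 5)
3. x1 = 2, x2 = 3, z = 36
4. C1, C4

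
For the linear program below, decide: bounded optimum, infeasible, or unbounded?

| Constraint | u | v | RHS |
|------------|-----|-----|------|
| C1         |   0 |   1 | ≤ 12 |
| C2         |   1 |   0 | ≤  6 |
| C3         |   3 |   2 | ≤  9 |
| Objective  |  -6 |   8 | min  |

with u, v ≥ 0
The point (3, 0) satisfies every constraint, so the LP is feasible; the constraints give u ≤ 6 and v ≤ 12, which with u, v ≥ 0 keep the feasible region inside a bounded box. A feasible, bounded LP attains a finite optimum at a vertex.

Evaluating z = -6u + 8v at each vertex:
  (0, 0): z = 0
  (3, 0): z = -18
  (0, 4.5): z = 36

Bounded optimum: z* = -18 at (3, 0).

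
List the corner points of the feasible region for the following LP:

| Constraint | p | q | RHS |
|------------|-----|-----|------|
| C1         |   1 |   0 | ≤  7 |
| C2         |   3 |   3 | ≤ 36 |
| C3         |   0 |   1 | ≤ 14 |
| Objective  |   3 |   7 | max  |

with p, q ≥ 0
Each vertex is the intersection of two constraint boundaries that also satisfies all remaining constraints:
  p = 0 and q = 0 → (0, 0)
  p = 7 and q = 0 → (7, 0)
  p = 7 and 3p + 3q = 36 → (7, 5)
  3p + 3q = 36 and p = 0 → (0, 12)

Vertices: (0, 0), (7, 0), (7, 5), (0, 12)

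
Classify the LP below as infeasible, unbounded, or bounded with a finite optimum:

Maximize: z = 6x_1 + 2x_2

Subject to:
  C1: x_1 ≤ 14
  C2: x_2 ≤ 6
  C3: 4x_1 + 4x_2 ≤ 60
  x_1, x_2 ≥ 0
The point (14, 1) satisfies every constraint, so the LP is feasible; the constraints give x_1 ≤ 14 and x_2 ≤ 6, which with x_1, x_2 ≥ 0 keep the feasible region inside a bounded box. A feasible, bounded LP attains a finite optimum at a vertex.

Evaluating z = 6x_1 + 2x_2 at each vertex:
  (0, 0): z = 0
  (14, 0): z = 84
  (14, 1): z = 86
  (9, 6): z = 66
  (0, 6): z = 12

The LP has an optimal solution: (14, 1) with z = 86.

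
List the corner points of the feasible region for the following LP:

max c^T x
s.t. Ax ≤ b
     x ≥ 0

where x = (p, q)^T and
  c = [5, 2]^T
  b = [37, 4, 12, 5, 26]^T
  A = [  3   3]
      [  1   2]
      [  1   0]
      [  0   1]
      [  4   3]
Each vertex is the intersection of two constraint boundaries that also satisfies all remaining constraints:
  p = 0 and q = 0 → (0, 0)
  p + 2q = 4 and q = 0 → (4, 0)
  p + 2q = 4 and p = 0 → (0, 2)

Vertices: (0, 0), (4, 0), (0, 2)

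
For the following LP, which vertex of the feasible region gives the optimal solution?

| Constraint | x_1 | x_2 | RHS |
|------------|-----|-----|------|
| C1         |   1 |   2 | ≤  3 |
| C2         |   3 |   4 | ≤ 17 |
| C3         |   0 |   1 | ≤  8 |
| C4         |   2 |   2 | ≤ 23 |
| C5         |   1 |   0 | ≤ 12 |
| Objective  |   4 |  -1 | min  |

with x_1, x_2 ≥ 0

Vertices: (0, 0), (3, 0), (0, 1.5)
Evaluating z = 4x_1 - x_2 at each vertex:
  (0, 0): z = 0
  (3, 0): z = 12
  (0, 1.5): z = -1.5

The smallest value is z = -1.5, attained at (0, 1.5).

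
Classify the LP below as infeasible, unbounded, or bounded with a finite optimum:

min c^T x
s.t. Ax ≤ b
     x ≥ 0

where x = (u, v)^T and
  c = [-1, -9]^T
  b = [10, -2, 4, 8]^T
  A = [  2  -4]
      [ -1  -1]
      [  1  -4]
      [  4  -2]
Feasible point: (0, 2) satisfies every constraint, so the LP is feasible.
Direction d = (0, 1): for each constraint row a, a·d ≤ 0 —
  (2)(0) + (-4)(1) = -4 ≤ 0
  (-1)(0) + (-1)(1) = -1 ≤ 0
  (1)(0) + (-4)(1) = -4 ≤ 0
  (4)(0) + (-2)(1) = -2 ≤ 0
and d ≥ 0, so (0, 2) + t·d stays feasible for every t ≥ 0. Along this ray z = -u - 9v changes by -9 per unit t, so z → −∞.

The LP is unbounded; z can be made arbitrarily small.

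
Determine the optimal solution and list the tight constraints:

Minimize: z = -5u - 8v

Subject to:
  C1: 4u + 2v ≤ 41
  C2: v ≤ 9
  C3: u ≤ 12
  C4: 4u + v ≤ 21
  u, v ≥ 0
Optimal: u = 3, v = 9
Slack at optimum:
  C1: slack = 11
  C2: slack = 0 (binding)
  C3: slack = 9
  C4: slack = 0 (binding)
  u ≥ 0: u = 3
  v ≥ 0: v = 9
Binding constraints: C2, C4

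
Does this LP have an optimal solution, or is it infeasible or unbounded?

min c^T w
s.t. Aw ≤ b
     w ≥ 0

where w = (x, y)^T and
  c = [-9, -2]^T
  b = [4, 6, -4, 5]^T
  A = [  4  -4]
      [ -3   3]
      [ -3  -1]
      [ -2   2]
Feasible point: (1, 1) satisfies every constraint, so the LP is feasible.
Direction d = (1, 1): for each constraint row a, a·d ≤ 0 —
  (4)(1) + (-4)(1) = 0 ≤ 0
  (-3)(1) + (3)(1) = 0 ≤ 0
  (-3)(1) + (-1)(1) = -4 ≤ 0
  (-2)(1) + (2)(1) = 0 ≤ 0
and d ≥ 0, so (1, 1) + t·d stays feasible for every t ≥ 0. Along this ray z = -9x - 2y changes by -11 per unit t, so z → −∞.

Unbounded — the objective can decrease without bound over the feasible region.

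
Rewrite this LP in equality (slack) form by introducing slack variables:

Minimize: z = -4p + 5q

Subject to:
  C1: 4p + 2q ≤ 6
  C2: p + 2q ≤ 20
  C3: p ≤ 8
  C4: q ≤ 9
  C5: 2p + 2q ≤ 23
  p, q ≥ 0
min z = -4p + 5q

s.t.
  4p + 2q + s1 = 6
  p + 2q + s2 = 20
  p + s3 = 8
  q + s4 = 9
  2p + 2q + s5 = 23
  p, q, s1, s2, s3, s4, s5 ≥ 0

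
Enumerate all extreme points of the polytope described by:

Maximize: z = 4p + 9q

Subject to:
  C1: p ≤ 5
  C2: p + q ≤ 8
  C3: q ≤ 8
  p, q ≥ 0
Each vertex is the intersection of two constraint boundaries that also satisfies all remaining constraints:
  p = 0 and q = 0 → (0, 0)
  p = 5 and q = 0 → (5, 0)
  p = 5 and p + q = 8 → (5, 3)
  p + q = 8 and q = 8 → (0, 8)

Vertices: (0, 0), (5, 0), (5, 3), (0, 8)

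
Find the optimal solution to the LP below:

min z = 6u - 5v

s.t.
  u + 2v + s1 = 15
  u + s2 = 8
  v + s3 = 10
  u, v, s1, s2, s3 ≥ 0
u = 0, v = 7.5, z = -37.5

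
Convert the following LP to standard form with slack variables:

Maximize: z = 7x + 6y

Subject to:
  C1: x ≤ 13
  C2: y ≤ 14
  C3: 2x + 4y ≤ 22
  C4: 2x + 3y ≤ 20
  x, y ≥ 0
max z = 7x + 6y

s.t.
  x + s1 = 13
  y + s2 = 14
  2x + 4y + s3 = 22
  2x + 3y + s4 = 20
  x, y, s1, s2, s3, s4 ≥ 0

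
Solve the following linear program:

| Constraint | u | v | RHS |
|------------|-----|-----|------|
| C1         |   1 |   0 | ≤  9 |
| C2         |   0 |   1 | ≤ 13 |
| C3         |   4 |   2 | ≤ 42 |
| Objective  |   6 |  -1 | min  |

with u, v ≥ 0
Each vertex is the intersection of two constraint boundaries that also satisfies all remaining constraints:
  u = 0 and v = 0 → (0, 0)
  u = 9 and v = 0 → (9, 0)
  u = 9 and 4u + 2v = 42 → (9, 3)
  v = 13 and 4u + 2v = 42 → (4, 13)
  v = 13 and u = 0 → (0, 13)

Evaluating z = 6u - v at each vertex:
  (0, 0): z = 0
  (9, 0): z = 54
  (9, 3): z = 51
  (4, 13): z = 11
  (0, 13): z = -13

The minimum is at (0, 13) with z = -13.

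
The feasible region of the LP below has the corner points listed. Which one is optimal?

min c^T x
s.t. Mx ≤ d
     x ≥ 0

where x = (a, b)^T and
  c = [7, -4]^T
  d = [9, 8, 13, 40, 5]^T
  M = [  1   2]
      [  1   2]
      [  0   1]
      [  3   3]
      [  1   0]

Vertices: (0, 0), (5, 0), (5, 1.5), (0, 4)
Evaluating z = 7a - 4b at each vertex:
  (0, 0): z = 0
  (5, 0): z = 35
  (5, 1.5): z = 29
  (0, 4): z = -16

The smallest value is z = -16, attained at (0, 4).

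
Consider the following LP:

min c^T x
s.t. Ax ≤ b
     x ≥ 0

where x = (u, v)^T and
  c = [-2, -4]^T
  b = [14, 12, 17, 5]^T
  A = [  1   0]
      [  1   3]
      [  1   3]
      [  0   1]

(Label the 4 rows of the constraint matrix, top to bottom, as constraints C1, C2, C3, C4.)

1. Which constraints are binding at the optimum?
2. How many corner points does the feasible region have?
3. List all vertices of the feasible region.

1. C2, v ≥ 0
2. 3
3. (0, 0), (12, 0), (0, 4)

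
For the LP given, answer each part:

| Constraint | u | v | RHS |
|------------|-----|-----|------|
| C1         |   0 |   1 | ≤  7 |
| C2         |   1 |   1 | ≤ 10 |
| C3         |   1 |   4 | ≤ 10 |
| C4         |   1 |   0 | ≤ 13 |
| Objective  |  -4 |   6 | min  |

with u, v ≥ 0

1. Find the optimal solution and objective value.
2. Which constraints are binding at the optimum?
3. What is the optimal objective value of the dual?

1. u = 10, v = 0, z = -40
2. C2, C3, v ≥ 0
3. -40 (by strong duality, equal to the primal optimum)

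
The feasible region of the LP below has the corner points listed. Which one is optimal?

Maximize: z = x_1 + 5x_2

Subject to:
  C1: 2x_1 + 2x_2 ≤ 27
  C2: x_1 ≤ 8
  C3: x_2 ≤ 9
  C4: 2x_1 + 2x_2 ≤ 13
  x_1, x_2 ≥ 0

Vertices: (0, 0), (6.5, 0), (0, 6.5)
(0, 6.5) with z = 32.5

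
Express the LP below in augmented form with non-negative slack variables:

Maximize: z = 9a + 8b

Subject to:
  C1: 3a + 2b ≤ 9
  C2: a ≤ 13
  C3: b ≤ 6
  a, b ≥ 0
max z = 9a + 8b

s.t.
  3a + 2b + s1 = 9
  a + s2 = 13
  b + s3 = 6
  a, b, s1, s2, s3 ≥ 0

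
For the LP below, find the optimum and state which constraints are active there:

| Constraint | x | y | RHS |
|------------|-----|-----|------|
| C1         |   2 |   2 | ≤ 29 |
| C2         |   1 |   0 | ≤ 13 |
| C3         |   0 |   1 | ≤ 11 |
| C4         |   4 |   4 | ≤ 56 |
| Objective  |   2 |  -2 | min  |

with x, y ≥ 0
Optimal: x = 0, y = 11
Slack at optimum:
  C1: slack = 7
  C2: slack = 13
  C3: slack = 0 (binding)
  C4: slack = 12
  x ≥ 0: x = 0 (binding)
  y ≥ 0: y = 11
Binding constraints: C3, x ≥ 0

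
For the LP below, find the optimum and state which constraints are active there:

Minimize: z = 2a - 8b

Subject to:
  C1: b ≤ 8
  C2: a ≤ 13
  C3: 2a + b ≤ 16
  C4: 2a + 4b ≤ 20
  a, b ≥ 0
Optimal: a = 0, b = 5
Slack at optimum:
  C1: slack = 3
  C2: slack = 13
  C3: slack = 11
  C4: slack = 0 (binding)
  a ≥ 0: a = 0 (binding)
  b ≥ 0: b = 5
Binding constraints: C4, a ≥ 0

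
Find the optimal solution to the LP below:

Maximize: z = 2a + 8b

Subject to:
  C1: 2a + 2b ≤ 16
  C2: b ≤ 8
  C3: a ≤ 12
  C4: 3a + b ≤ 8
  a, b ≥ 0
Each vertex is the intersection of two constraint boundaries that also satisfies all remaining constraints:
  a = 0 and b = 0 → (0, 0)
  3a + b = 8 and b = 0 → (2.667, 0)
  2a + 2b = 16 and b = 8 → (0, 8)

Evaluating z = 2a + 8b at each vertex:
  (0, 0): z = 0
  (2.667, 0): z = 5.333
  (0, 8): z = 64

The maximum is at (0, 8) with z = 64.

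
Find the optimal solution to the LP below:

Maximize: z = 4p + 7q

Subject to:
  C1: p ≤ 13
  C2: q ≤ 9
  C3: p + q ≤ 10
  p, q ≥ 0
Each vertex is the intersection of two constraint boundaries that also satisfies all remaining constraints:
  p = 0 and q = 0 → (0, 0)
  p + q = 10 and q = 0 → (10, 0)
  q = 9 and p + q = 10 → (1, 9)
  q = 9 and p = 0 → (0, 9)

Evaluating z = 4p + 7q at each vertex:
  (0, 0): z = 0
  (10, 0): z = 40
  (1, 9): z = 67
  (0, 9): z = 63

The maximum is at (1, 9) with z = 67.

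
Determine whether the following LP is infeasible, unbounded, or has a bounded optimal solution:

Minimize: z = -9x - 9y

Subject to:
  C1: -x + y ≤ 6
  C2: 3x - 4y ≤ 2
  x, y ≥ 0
Feasible point: (0, 0) satisfies every constraint, so the LP is feasible.
Direction d = (1, 1): for each constraint row a, a·d ≤ 0 —
  (-1)(1) + (1)(1) = 0 ≤ 0
  (3)(1) + (-4)(1) = -1 ≤ 0
and d ≥ 0, so (0, 0) + t·d stays feasible for every t ≥ 0. Along this ray z = -9x - 9y changes by -18 per unit t, so z → −∞.

Unbounded — the objective can decrease without bound over the feasible region.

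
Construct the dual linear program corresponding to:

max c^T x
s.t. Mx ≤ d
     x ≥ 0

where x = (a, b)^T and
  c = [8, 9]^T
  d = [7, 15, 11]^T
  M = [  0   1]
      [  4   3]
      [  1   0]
Minimize: z = 7y1 + 15y2 + 11y3

Subject to:
  C1: -4y2 - y3 ≤ -8
  C2: -y1 - 3y2 ≤ -9
  y1, y2, y3 ≥ 0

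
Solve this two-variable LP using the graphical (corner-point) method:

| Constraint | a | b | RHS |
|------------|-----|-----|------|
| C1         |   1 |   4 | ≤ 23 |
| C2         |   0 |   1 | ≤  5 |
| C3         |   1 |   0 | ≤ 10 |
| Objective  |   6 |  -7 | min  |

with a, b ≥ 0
Each vertex is the intersection of two constraint boundaries that also satisfies all remaining constraints:
  a = 0 and b = 0 → (0, 0)
  a = 10 and b = 0 → (10, 0)
  a + 4b = 23 and a = 10 → (10, 3.25)
  a + 4b = 23 and b = 5 → (3, 5)
  b = 5 and a = 0 → (0, 5)

Evaluating z = 6a - 7b at each vertex:
  (0, 0): z = 0
  (10, 0): z = 60
  (10, 3.25): z = 37.25
  (3, 5): z = -17
  (0, 5): z = -35

The minimum is at (0, 5) with z = -35.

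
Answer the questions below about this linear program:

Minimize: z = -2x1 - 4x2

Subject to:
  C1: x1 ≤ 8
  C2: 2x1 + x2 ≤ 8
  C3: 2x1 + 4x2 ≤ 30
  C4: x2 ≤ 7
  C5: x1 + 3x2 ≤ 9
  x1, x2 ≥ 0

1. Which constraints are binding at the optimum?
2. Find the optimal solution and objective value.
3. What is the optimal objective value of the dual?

1. C2, C5
2. x1 = 3, x2 = 2, z = -14
3. -14 (by strong duality, equal to the primal optimum)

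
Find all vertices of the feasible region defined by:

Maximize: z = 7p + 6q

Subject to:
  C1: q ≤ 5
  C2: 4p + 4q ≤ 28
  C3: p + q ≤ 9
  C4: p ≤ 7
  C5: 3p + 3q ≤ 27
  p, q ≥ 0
Each vertex is the intersection of two constraint boundaries that also satisfies all remaining constraints:
  p = 0 and q = 0 → (0, 0)
  4p + 4q = 28 and p = 7 → (7, 0)
  q = 5 and 4p + 4q = 28 → (2, 5)
  q = 5 and p = 0 → (0, 5)

Vertices: (0, 0), (7, 0), (2, 5), (0, 5)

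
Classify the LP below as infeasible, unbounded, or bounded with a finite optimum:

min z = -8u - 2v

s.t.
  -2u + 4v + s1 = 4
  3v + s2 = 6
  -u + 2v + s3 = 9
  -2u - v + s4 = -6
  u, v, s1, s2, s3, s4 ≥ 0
Feasible point: (3, 0) satisfies every constraint, so the LP is feasible.
Direction d = (1, 0): for each constraint row a, a·d ≤ 0 —
  (-2)(1) + (4)(0) = -2 ≤ 0
  (0)(1) + (3)(0) = 0 ≤ 0
  (-1)(1) + (2)(0) = -1 ≤ 0
  (-2)(1) + (-1)(0) = -2 ≤ 0
and d ≥ 0, so (3, 0) + t·d stays feasible for every t ≥ 0. Along this ray z = -8u - 2v changes by -8 per unit t, so z → −∞.

Unbounded: there is a feasible ray along which z → −∞.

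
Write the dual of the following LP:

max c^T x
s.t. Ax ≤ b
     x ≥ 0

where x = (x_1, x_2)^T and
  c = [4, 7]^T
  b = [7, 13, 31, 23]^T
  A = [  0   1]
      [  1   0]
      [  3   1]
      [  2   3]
Minimize: z = 7y1 + 13y2 + 31y3 + 23y4

Subject to:
  C1: -y2 - 3y3 - 2y4 ≤ -4
  C2: -y1 - y3 - 3y4 ≤ -7
  y1, y2, y3, y4 ≥ 0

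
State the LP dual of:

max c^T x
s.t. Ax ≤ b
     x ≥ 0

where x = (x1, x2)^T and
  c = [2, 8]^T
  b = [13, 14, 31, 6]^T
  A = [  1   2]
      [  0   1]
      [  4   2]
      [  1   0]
Minimize: z = 13y1 + 14y2 + 31y3 + 6y4

Subject to:
  C1: -y1 - 4y3 - y4 ≤ -2
  C2: -2y1 - y2 - 2y3 ≤ -8
  y1, y2, y3, y4 ≥ 0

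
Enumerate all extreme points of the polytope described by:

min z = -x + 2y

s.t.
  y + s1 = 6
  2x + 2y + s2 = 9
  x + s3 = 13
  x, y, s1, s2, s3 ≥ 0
Each vertex is the intersection of two constraint boundaries that also satisfies all remaining constraints:
  x = 0 and y = 0 → (0, 0)
  2x + 2y = 9 and y = 0 → (4.5, 0)
  2x + 2y = 9 and x = 0 → (0, 4.5)

Vertices: (0, 0), (4.5, 0), (0, 4.5)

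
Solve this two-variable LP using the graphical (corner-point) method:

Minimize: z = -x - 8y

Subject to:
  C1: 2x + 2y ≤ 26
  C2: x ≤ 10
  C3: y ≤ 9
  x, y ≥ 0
Each vertex is the intersection of two constraint boundaries that also satisfies all remaining constraints:
  x = 0 and y = 0 → (0, 0)
  x = 10 and y = 0 → (10, 0)
  2x + 2y = 26 and x = 10 → (10, 3)
  2x + 2y = 26 and y = 9 → (4, 9)
  y = 9 and x = 0 → (0, 9)

Evaluating z = -x - 8y at each vertex:
  (0, 0): z = 0
  (10, 0): z = -10
  (10, 3): z = -34
  (4, 9): z = -76
  (0, 9): z = -72

The minimum is at (4, 9) with z = -76.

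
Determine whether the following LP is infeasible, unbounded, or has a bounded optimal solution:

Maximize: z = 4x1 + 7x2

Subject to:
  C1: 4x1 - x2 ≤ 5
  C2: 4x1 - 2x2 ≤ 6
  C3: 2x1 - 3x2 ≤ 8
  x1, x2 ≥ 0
Feasible point: (0, 0) satisfies every constraint, so the LP is feasible.
Direction d = (0, 1): for each constraint row a, a·d ≤ 0 —
  (4)(0) + (-1)(1) = -1 ≤ 0
  (4)(0) + (-2)(1) = -2 ≤ 0
  (2)(0) + (-3)(1) = -3 ≤ 0
and d ≥ 0, so (0, 0) + t·d stays feasible for every t ≥ 0. Along this ray z = 4x1 + 7x2 changes by 7 per unit t, so z → +∞.

Unbounded — the objective can increase without bound over the feasible region.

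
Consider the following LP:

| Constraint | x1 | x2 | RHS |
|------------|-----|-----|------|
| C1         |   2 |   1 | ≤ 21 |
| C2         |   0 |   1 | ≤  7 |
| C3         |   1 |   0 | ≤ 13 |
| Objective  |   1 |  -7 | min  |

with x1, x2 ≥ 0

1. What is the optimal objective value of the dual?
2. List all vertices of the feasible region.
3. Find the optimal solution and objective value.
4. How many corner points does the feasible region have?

1. -49 (by strong duality, equal to the primal optimum)
2. (0, 0), (10.5, 0), (7, 7), (0, 7)
3. x1 = 0, x2 = 7, z = -49
4. 4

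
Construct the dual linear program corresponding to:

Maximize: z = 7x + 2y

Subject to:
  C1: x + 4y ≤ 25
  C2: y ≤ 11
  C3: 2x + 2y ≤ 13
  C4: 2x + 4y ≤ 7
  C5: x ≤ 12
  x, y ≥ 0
Minimize: z = 25y1 + 11y2 + 13y3 + 7y4 + 12y5

Subject to:
  C1: -y1 - 2y3 - 2y4 - y5 ≤ -7
  C2: -4y1 - y2 - 2y3 - 4y4 ≤ -2
  y1, y2, y3, y4, y5 ≥ 0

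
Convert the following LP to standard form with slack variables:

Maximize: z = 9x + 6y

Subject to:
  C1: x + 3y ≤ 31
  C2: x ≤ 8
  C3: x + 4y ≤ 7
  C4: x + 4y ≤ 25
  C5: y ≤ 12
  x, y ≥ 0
max z = 9x + 6y

s.t.
  x + 3y + s1 = 31
  x + s2 = 8
  x + 4y + s3 = 7
  x + 4y + s4 = 25
  y + s5 = 12
  x, y, s1, s2, s3, s4, s5 ≥ 0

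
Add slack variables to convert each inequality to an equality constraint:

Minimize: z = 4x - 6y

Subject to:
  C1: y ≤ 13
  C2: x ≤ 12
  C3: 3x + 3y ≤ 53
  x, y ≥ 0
min z = 4x - 6y

s.t.
  y + s1 = 13
  x + s2 = 12
  3x + 3y + s3 = 53
  x, y, s1, s2, s3 ≥ 0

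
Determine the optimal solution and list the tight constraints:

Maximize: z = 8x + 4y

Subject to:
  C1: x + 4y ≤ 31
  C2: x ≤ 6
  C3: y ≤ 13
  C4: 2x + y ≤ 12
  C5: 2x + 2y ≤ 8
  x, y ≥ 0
Optimal: x = 4, y = 0
Binding: C5, y ≥ 0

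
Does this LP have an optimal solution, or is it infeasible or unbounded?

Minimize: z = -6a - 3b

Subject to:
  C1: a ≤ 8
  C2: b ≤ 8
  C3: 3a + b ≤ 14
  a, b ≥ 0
The point (2, 8) satisfies every constraint, so the LP is feasible; the constraints give a ≤ 8 and b ≤ 8, which with a, b ≥ 0 keep the feasible region inside a bounded box. A feasible, bounded LP attains a finite optimum at a vertex.

Bounded optimum: z* = -36 at (2, 8).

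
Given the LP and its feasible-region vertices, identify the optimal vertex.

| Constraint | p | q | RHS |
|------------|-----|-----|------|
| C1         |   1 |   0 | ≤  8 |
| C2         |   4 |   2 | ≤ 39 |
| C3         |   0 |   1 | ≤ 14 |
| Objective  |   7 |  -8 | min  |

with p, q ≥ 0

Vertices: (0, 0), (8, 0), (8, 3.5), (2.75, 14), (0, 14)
Evaluating z = 7p - 8q at each vertex:
  (0, 0): z = 0
  (8, 0): z = 56
  (8, 3.5): z = 28
  (2.75, 14): z = -92.75
  (0, 14): z = -112

The smallest value is z = -112, attained at (0, 14).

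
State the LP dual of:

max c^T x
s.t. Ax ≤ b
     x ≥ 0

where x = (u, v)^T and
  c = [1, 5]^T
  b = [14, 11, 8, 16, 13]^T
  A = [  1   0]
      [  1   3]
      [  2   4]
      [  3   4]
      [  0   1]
Minimize: z = 14y1 + 11y2 + 8y3 + 16y4 + 13y5

Subject to:
  C1: -y1 - y2 - 2y3 - 3y4 ≤ -1
  C2: -3y2 - 4y3 - 4y4 - y5 ≤ -5
  y1, y2, y3, y4, y5 ≥ 0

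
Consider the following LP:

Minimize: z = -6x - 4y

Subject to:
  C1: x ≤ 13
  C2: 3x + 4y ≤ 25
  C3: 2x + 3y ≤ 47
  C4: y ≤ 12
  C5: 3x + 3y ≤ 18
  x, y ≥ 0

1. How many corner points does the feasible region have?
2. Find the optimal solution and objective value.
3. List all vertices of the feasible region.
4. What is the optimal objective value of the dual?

1. 3
2. x = 6, y = 0, z = -36
3. (0, 0), (6, 0), (0, 6)
4. -36 (by strong duality, equal to the primal optimum)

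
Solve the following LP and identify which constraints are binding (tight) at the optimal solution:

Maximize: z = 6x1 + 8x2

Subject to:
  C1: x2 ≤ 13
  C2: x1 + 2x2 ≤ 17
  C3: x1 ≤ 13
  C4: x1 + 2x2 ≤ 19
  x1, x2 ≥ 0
Optimal: x1 = 13, x2 = 2
Slack at optimum:
  C1: slack = 11
  C2: slack = 0 (binding)
  C3: slack = 0 (binding)
  C4: slack = 2
  x1 ≥ 0: x1 = 13
  x2 ≥ 0: x2 = 2
Binding constraints: C2, C3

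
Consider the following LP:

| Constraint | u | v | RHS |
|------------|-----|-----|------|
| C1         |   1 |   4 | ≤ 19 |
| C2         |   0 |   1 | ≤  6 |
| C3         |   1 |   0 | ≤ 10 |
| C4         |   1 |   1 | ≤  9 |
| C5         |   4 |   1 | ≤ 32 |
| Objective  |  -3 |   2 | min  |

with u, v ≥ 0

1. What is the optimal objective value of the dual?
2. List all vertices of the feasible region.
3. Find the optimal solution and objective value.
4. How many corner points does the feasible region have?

1. -24 (by strong duality, equal to the primal optimum)
2. (0, 0), (8, 0), (7.667, 1.333), (5.667, 3.333), (0, 4.75)
3. u = 8, v = 0, z = -24
4. 5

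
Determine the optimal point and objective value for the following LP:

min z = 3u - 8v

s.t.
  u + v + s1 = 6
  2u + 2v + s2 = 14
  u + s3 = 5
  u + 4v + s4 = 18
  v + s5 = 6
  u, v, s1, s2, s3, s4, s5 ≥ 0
Each vertex is the intersection of two constraint boundaries that also satisfies all remaining constraints:
  u = 0 and v = 0 → (0, 0)
  u = 5 and v = 0 → (5, 0)
  u + v = 6 and u = 5 → (5, 1)
  u + v = 6 and u + 4v = 18 → (2, 4)
  u + 4v = 18 and u = 0 → (0, 4.5)

Evaluating z = 3u - 8v at each vertex:
  (0, 0): z = 0
  (5, 0): z = 15
  (5, 1): z = 7
  (2, 4): z = -26
  (0, 4.5): z = -36

The minimum is at (0, 4.5) with z = -36.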